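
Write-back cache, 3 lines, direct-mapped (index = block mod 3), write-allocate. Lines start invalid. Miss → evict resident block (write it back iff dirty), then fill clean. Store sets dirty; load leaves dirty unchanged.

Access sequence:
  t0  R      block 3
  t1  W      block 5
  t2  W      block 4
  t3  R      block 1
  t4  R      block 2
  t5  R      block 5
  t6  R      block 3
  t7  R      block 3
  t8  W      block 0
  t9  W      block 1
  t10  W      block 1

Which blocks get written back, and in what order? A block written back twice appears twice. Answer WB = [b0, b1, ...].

WB = [4, 5]

0: R B3 → L0 miss [-]
1: W B5 → L2 miss [D]
2: W B4 → L1 miss [D]
3: R B1 → L1 miss wb→B4 [-]
4: R B2 → L2 miss wb→B5 [-]
5: R B5 → L2 miss [-]
6: R B3 → L0 hit [-]
7: R B3 → L0 hit [-]
8: W B0 → L0 miss [D]
9: W B1 → L1 hit [D]
10: W B1 → L1 hit [D]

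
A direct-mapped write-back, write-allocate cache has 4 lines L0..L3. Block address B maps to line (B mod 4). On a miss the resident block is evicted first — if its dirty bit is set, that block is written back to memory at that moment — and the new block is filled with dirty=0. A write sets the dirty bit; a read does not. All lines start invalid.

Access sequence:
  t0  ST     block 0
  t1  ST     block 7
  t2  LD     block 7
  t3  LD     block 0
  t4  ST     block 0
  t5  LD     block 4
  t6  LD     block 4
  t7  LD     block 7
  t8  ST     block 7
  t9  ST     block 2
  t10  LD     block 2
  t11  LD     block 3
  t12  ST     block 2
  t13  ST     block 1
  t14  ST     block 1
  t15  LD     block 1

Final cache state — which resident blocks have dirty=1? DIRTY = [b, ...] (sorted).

0: W B0 → L0 miss [D]
1: W B7 → L3 miss [D]
2: R B7 → L3 hit [D]
3: R B0 → L0 hit [D]
4: W B0 → L0 hit [D]
5: R B4 → L0 miss wb→B0 [-]
6: R B4 → L0 hit [-]
7: R B7 → L3 hit [D]
8: W B7 → L3 hit [D]
9: W B2 → L2 miss [D]
10: R B2 → L2 hit [D]
11: R B3 → L3 miss wb→B7 [-]
12: W B2 → L2 hit [D]
13: W B1 → L1 miss [D]
14: W B1 → L1 hit [D]
15: R B1 → L1 hit [D]

DIRTY = [1, 2]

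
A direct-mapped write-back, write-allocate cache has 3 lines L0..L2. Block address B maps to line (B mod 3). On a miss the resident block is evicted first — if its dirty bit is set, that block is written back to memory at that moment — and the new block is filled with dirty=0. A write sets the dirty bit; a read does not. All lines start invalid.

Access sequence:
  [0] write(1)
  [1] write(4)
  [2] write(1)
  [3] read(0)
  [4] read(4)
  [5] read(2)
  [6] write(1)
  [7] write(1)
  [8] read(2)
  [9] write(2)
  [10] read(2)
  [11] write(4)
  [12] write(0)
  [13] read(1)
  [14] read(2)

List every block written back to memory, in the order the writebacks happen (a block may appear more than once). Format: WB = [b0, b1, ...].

WB = [1, 4, 1, 1, 4]

0: W B1 → L1 miss [D]
1: W B4 → L1 miss wb→B1 [D]
2: W B1 → L1 miss wb→B4 [D]
3: R B0 → L0 miss [-]
4: R B4 → L1 miss wb→B1 [-]
5: R B2 → L2 miss [-]
6: W B1 → L1 miss [D]
7: W B1 → L1 hit [D]
8: R B2 → L2 hit [-]
9: W B2 → L2 hit [D]
10: R B2 → L2 hit [D]
11: W B4 → L1 miss wb→B1 [D]
12: W B0 → L0 hit [D]
13: R B1 → L1 miss wb→B4 [-]
14: R B2 → L2 hit [D]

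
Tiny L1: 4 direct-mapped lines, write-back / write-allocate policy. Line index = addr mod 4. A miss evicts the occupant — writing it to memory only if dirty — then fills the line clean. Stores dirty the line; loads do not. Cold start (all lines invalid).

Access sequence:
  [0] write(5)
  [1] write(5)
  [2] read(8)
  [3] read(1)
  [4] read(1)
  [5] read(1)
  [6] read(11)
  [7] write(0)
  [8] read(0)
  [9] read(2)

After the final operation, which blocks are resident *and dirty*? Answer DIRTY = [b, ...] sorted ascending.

DIRTY = [0]

0: W B5 -> L1 miss  d=D]
1: W B5 -> L1 hit  d=D]
2: R B8 -> L0 miss  d=-]
3: R B1 -> L1 miss wb->B5  d=-]
4: R B1 -> L1 hit  d=-]
5: R B1 -> L1 hit  d=-]
6: R B11 -> L3 miss  d=-]
7: W B0 -> L0 miss  d=D]
8: R B0 -> L0 hit  d=D]
9: R B2 -> L2 miss  d=-]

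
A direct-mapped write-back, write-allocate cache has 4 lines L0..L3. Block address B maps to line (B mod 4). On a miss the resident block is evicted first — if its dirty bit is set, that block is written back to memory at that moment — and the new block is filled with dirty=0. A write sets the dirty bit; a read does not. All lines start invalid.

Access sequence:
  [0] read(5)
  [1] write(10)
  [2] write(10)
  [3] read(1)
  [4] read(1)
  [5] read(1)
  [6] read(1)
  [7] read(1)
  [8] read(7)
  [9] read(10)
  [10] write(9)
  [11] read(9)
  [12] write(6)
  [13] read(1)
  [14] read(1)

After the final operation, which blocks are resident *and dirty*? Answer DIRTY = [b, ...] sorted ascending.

0: R B5 -> L1 miss  d=-]
1: W B10 -> L2 miss  d=D]
2: W B10 -> L2 hit  d=D]
3: R B1 -> L1 miss  d=-]
4: R B1 -> L1 hit  d=-]
5: R B1 -> L1 hit  d=-]
6: R B1 -> L1 hit  d=-]
7: R B1 -> L1 hit  d=-]
8: R B7 -> L3 miss  d=-]
9: R B10 -> L2 hit  d=D]
10: W B9 -> L1 miss  d=D]
11: R B9 -> L1 hit  d=D]
12: W B6 -> L2 miss wb->B10  d=D]
13: R B1 -> L1 miss wb->B9  d=-]
14: R B1 -> L1 hit  d=-]

DIRTY = [6]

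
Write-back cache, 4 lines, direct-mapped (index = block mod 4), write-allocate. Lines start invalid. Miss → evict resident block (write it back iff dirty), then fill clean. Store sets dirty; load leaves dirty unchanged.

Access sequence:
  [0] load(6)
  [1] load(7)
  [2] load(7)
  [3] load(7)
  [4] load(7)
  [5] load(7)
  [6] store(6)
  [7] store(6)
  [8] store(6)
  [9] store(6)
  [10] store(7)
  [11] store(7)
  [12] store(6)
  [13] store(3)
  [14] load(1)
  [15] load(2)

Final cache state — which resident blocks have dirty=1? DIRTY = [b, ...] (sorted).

  0 | R B6 → L2 miss [-]
  1 | R B7 → L3 miss [-]
  2 | R B7 → L3 hit [-]
  3 | R B7 → L3 hit [-]
  4 | R B7 → L3 hit [-]
  5 | R B7 → L3 hit [-]
  6 | W B6 → L2 hit [D]
  7 | W B6 → L2 hit [D]
  8 | W B6 → L2 hit [D]
  9 | W B6 → L2 hit [D]
  10 | W B7 → L3 hit [D]
  11 | W B7 → L3 hit [D]
  12 | W B6 → L2 hit [D]
  13 | W B3 → L3 miss wb→B7 [D]
  14 | R B1 → L1 miss [-]
  15 | R B2 → L2 miss wb→B6 [-]

DIRTY = [3]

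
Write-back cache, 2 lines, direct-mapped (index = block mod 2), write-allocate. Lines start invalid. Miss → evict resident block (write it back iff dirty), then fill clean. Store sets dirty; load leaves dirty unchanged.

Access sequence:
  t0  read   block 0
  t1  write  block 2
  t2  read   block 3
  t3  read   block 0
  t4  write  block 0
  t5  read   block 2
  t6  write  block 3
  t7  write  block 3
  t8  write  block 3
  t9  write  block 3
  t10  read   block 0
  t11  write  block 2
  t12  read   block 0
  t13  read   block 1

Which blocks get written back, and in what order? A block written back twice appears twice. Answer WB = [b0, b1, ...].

0: R B0 -> L0 miss  d=-]
1: W B2 -> L0 miss  d=D]
2: R B3 -> L1 miss  d=-]
3: R B0 -> L0 miss wb->B2  d=-]
4: W B0 -> L0 hit  d=D]
5: R B2 -> L0 miss wb->B0  d=-]
6: W B3 -> L1 hit  d=D]
7: W B3 -> L1 hit  d=D]
8: W B3 -> L1 hit  d=D]
9: W B3 -> L1 hit  d=D]
10: R B0 -> L0 miss  d=-]
11: W B2 -> L0 miss  d=D]
12: R B0 -> L0 miss wb->B2  d=-]
13: R B1 -> L1 miss wb->B3  d=-]

WB = [2, 0, 2, 3]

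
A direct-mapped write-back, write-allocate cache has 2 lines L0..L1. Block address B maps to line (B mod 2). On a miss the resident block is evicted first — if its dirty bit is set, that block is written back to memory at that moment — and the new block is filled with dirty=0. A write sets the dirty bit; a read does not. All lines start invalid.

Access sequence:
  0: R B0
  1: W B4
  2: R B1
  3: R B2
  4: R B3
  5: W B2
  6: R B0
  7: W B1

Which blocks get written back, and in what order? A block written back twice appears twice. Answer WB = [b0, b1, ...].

  0 | R B0 → L0 miss [-]
  1 | W B4 → L0 miss [D]
  2 | R B1 → L1 miss [-]
  3 | R B2 → L0 miss wb→B4 [-]
  4 | R B3 → L1 miss [-]
  5 | W B2 → L0 hit [D]
  6 | R B0 → L0 miss wb→B2 [-]
  7 | W B1 → L1 miss [D]

WB = [4, 2]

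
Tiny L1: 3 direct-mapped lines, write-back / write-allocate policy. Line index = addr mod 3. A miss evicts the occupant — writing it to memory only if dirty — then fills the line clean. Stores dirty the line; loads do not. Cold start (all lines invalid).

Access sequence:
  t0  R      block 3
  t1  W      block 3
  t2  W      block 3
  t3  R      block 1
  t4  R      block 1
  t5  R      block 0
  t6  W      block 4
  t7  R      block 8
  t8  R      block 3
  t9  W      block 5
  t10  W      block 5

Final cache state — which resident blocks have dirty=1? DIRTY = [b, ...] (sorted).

DIRTY = [4, 5]

0: R B3 → L0 miss [-]
1: W B3 → L0 hit [D]
2: W B3 → L0 hit [D]
3: R B1 → L1 miss [-]
4: R B1 → L1 hit [-]
5: R B0 → L0 miss wb→B3 [-]
6: W B4 → L1 miss [D]
7: R B8 → L2 miss [-]
8: R B3 → L0 miss [-]
9: W B5 → L2 miss [D]
10: W B5 → L2 hit [D]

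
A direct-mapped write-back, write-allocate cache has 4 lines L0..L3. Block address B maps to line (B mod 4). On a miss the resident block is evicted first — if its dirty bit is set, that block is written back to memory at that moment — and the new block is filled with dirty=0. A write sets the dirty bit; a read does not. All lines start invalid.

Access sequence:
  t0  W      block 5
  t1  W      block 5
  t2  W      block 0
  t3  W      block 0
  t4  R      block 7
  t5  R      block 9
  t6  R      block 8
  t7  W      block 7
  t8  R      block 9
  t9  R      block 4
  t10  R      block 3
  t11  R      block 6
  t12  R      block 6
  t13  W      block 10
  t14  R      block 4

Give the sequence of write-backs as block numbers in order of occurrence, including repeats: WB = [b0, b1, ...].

WB = [5, 0, 7]

  0 | W B5 → L1 miss [D]
  1 | W B5 → L1 hit [D]
  2 | W B0 → L0 miss [D]
  3 | W B0 → L0 hit [D]
  4 | R B7 → L3 miss [-]
  5 | R B9 → L1 miss wb→B5 [-]
  6 | R B8 → L0 miss wb→B0 [-]
  7 | W B7 → L3 hit [D]
  8 | R B9 → L1 hit [-]
  9 | R B4 → L0 miss [-]
  10 | R B3 → L3 miss wb→B7 [-]
  11 | R B6 → L2 miss [-]
  12 | R B6 → L2 hit [-]
  13 | W B10 → L2 miss [D]
  14 | R B4 → L0 hit [-]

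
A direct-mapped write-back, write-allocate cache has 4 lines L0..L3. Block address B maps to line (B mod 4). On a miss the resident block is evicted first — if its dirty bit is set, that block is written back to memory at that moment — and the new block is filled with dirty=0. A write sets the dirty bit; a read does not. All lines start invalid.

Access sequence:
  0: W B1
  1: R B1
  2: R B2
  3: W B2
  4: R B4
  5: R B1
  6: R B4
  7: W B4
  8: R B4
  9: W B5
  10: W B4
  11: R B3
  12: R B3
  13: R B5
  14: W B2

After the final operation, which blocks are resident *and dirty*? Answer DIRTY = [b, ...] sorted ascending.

0: W B1 -> L1 miss  d=D]
1: R B1 -> L1 hit  d=D]
2: R B2 -> L2 miss  d=-]
3: W B2 -> L2 hit  d=D]
4: R B4 -> L0 miss  d=-]
5: R B1 -> L1 hit  d=D]
6: R B4 -> L0 hit  d=-]
7: W B4 -> L0 hit  d=D]
8: R B4 -> L0 hit  d=D]
9: W B5 -> L1 miss wb->B1  d=D]
10: W B4 -> L0 hit  d=D]
11: R B3 -> L3 miss  d=-]
12: R B3 -> L3 hit  d=-]
13: R B5 -> L1 hit  d=D]
14: W B2 -> L2 hit  d=D]

DIRTY = [2, 4, 5]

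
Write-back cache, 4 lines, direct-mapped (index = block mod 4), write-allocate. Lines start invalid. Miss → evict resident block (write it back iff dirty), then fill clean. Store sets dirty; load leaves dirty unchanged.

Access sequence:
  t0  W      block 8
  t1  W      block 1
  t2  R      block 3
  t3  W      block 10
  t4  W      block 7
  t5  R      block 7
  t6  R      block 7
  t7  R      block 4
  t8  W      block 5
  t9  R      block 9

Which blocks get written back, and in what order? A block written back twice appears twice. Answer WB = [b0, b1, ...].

0: W B8 -> L0 miss  d=D]
1: W B1 -> L1 miss  d=D]
2: R B3 -> L3 miss  d=-]
3: W B10 -> L2 miss  d=D]
4: W B7 -> L3 miss  d=D]
5: R B7 -> L3 hit  d=D]
6: R B7 -> L3 hit  d=D]
7: R B4 -> L0 miss wb->B8  d=-]
8: W B5 -> L1 miss wb->B1  d=D]
9: R B9 -> L1 miss wb->B5  d=-]

WB = [8, 1, 5]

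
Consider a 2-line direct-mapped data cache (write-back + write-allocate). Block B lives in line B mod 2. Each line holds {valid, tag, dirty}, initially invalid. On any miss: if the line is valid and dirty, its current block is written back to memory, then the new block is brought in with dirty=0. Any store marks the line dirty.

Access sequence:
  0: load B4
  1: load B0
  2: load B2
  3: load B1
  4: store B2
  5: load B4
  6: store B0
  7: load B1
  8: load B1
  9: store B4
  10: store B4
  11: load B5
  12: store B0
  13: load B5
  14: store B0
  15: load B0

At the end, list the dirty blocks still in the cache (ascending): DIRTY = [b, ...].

  0 | R B4 → L0 miss [-]
  1 | R B0 → L0 miss [-]
  2 | R B2 → L0 miss [-]
  3 | R B1 → L1 miss [-]
  4 | W B2 → L0 hit [D]
  5 | R B4 → L0 miss wb→B2 [-]
  6 | W B0 → L0 miss [D]
  7 | R B1 → L1 hit [-]
  8 | R B1 → L1 hit [-]
  9 | W B4 → L0 miss wb→B0 [D]
  10 | W B4 → L0 hit [D]
  11 | R B5 → L1 miss [-]
  12 | W B0 → L0 miss wb→B4 [D]
  13 | R B5 → L1 hit [-]
  14 | W B0 → L0 hit [D]
  15 | R B0 → L0 hit [D]

DIRTY = [0]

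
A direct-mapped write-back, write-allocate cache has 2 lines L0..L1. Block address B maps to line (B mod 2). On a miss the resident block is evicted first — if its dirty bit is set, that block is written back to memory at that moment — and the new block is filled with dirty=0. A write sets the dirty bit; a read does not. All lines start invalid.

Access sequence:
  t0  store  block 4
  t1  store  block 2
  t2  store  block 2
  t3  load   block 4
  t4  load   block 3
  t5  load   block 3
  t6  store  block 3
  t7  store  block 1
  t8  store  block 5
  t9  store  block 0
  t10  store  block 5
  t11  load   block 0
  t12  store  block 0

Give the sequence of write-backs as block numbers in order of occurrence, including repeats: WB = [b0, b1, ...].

WB = [4, 2, 3, 1]

0: W B4 → L0 miss [D]
1: W B2 → L0 miss wb→B4 [D]
2: W B2 → L0 hit [D]
3: R B4 → L0 miss wb→B2 [-]
4: R B3 → L1 miss [-]
5: R B3 → L1 hit [-]
6: W B3 → L1 hit [D]
7: W B1 → L1 miss wb→B3 [D]
8: W B5 → L1 miss wb→B1 [D]
9: W B0 → L0 miss [D]
10: W B5 → L1 hit [D]
11: R B0 → L0 hit [D]
12: W B0 → L0 hit [D]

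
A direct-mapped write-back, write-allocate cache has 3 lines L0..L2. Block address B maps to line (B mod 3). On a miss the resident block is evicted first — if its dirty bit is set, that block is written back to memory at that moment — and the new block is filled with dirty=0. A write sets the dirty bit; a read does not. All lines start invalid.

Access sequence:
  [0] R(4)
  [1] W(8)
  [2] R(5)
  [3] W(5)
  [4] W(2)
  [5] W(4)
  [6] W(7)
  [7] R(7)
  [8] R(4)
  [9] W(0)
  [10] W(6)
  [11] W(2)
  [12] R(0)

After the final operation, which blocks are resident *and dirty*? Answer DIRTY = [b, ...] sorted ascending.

0: R B4 -> L1 miss  d=-]
1: W B8 -> L2 miss  d=D]
2: R B5 -> L2 miss wb->B8  d=-]
3: W B5 -> L2 hit  d=D]
4: W B2 -> L2 miss wb->B5  d=D]
5: W B4 -> L1 hit  d=D]
6: W B7 -> L1 miss wb->B4  d=D]
7: R B7 -> L1 hit  d=D]
8: R B4 -> L1 miss wb->B7  d=-]
9: W B0 -> L0 miss  d=D]
10: W B6 -> L0 miss wb->B0  d=D]
11: W B2 -> L2 hit  d=D]
12: R B0 -> L0 miss wb->B6  d=-]

DIRTY = [2]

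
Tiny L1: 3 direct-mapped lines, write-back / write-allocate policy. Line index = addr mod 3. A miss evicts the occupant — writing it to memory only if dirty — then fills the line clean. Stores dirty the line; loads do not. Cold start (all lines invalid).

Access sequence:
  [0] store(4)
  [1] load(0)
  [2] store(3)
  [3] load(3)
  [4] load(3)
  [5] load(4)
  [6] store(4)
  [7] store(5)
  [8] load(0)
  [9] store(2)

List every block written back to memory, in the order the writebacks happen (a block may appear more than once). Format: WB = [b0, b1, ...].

WB = [3, 5]

0: W B4 → L1 miss [D]
1: R B0 → L0 miss [-]
2: W B3 → L0 miss [D]
3: R B3 → L0 hit [D]
4: R B3 → L0 hit [D]
5: R B4 → L1 hit [D]
6: W B4 → L1 hit [D]
7: W B5 → L2 miss [D]
8: R B0 → L0 miss wb→B3 [-]
9: W B2 → L2 miss wb→B5 [D]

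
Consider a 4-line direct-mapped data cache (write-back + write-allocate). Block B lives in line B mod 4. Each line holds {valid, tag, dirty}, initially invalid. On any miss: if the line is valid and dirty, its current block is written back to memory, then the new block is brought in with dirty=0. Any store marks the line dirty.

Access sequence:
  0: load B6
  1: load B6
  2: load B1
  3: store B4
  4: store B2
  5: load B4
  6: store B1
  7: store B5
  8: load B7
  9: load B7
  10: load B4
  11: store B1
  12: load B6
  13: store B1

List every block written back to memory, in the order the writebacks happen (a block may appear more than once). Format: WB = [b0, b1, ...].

WB = [1, 5, 2]

0: R B6 -> L2 miss  d=-]
1: R B6 -> L2 hit  d=-]
2: R B1 -> L1 miss  d=-]
3: W B4 -> L0 miss  d=D]
4: W B2 -> L2 miss  d=D]
5: R B4 -> L0 hit  d=D]
6: W B1 -> L1 hit  d=D]
7: W B5 -> L1 miss wb->B1  d=D]
8: R B7 -> L3 miss  d=-]
9: R B7 -> L3 hit  d=-]
10: R B4 -> L0 hit  d=D]
11: W B1 -> L1 miss wb->B5  d=D]
12: R B6 -> L2 miss wb->B2  d=-]
13: W B1 -> L1 hit  d=D]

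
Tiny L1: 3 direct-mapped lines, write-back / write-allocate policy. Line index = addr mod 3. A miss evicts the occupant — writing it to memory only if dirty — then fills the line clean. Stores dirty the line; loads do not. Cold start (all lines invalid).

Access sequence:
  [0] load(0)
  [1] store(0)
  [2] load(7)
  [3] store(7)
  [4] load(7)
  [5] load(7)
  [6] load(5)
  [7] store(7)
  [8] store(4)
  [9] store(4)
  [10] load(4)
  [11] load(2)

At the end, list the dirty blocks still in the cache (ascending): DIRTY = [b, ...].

0: R B0 → L0 miss [-]
1: W B0 → L0 hit [D]
2: R B7 → L1 miss [-]
3: W B7 → L1 hit [D]
4: R B7 → L1 hit [D]
5: R B7 → L1 hit [D]
6: R B5 → L2 miss [-]
7: W B7 → L1 hit [D]
8: W B4 → L1 miss wb→B7 [D]
9: W B4 → L1 hit [D]
10: R B4 → L1 hit [D]
11: R B2 → L2 miss [-]

DIRTY = [0, 4]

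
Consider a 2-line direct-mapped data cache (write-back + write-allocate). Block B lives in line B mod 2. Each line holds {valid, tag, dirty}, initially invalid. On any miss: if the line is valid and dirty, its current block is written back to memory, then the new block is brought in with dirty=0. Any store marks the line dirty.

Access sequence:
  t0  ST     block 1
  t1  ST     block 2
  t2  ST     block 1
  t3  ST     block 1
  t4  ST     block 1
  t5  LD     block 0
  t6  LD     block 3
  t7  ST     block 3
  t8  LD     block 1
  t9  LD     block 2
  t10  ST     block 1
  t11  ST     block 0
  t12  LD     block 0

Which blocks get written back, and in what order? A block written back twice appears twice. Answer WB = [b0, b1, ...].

0: W B1 -> L1 miss  d=D]
1: W B2 -> L0 miss  d=D]
2: W B1 -> L1 hit  d=D]
3: W B1 -> L1 hit  d=D]
4: W B1 -> L1 hit  d=D]
5: R B0 -> L0 miss wb->B2  d=-]
6: R B3 -> L1 miss wb->B1  d=-]
7: W B3 -> L1 hit  d=D]
8: R B1 -> L1 miss wb->B3  d=-]
9: R B2 -> L0 miss  d=-]
10: W B1 -> L1 hit  d=D]
11: W B0 -> L0 miss  d=D]
12: R B0 -> L0 hit  d=D]

WB = [2, 1, 3]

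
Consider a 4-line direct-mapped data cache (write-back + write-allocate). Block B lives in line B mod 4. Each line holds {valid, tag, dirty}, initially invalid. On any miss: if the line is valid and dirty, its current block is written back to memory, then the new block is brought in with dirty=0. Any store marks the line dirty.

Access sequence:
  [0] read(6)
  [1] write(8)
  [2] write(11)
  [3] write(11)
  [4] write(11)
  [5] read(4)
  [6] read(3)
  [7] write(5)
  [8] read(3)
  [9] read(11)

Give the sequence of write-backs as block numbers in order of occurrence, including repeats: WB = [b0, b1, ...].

WB = [8, 11]

  0 | R B6 → L2 miss [-]
  1 | W B8 → L0 miss [D]
  2 | W B11 → L3 miss [D]
  3 | W B11 → L3 hit [D]
  4 | W B11 → L3 hit [D]
  5 | R B4 → L0 miss wb→B8 [-]
  6 | R B3 → L3 miss wb→B11 [-]
  7 | W B5 → L1 miss [D]
  8 | R B3 → L3 hit [-]
  9 | R B11 → L3 miss [-]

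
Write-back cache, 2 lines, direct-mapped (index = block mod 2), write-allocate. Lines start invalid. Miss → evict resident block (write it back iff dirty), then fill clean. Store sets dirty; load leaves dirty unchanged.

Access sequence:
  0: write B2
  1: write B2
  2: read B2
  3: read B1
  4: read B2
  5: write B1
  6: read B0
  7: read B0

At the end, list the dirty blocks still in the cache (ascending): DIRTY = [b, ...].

DIRTY = [1]

0: W B2 -> L0 miss  d=D]
1: W B2 -> L0 hit  d=D]
2: R B2 -> L0 hit  d=D]
3: R B1 -> L1 miss  d=-]
4: R B2 -> L0 hit  d=D]
5: W B1 -> L1 hit  d=D]
6: R B0 -> L0 miss wb->B2  d=-]
7: R B0 -> L0 hit  d=-]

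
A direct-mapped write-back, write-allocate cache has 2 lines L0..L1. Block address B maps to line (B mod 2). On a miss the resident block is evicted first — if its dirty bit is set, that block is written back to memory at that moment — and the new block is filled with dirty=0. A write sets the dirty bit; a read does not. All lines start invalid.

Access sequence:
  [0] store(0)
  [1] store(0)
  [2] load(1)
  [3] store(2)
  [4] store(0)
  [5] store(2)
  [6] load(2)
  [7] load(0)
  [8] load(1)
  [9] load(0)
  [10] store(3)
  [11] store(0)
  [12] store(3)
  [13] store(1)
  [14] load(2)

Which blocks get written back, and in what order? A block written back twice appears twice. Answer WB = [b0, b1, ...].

WB = [0, 2, 0, 2, 3, 0]

0: W B0 -> L0 miss  d=D]
1: W B0 -> L0 hit  d=D]
2: R B1 -> L1 miss  d=-]
3: W B2 -> L0 miss wb->B0  d=D]
4: W B0 -> L0 miss wb->B2  d=D]
5: W B2 -> L0 miss wb->B0  d=D]
6: R B2 -> L0 hit  d=D]
7: R B0 -> L0 miss wb->B2  d=-]
8: R B1 -> L1 hit  d=-]
9: R B0 -> L0 hit  d=-]
10: W B3 -> L1 miss  d=D]
11: W B0 -> L0 hit  d=D]
12: W B3 -> L1 hit  d=D]
13: W B1 -> L1 miss wb->B3  d=D]
14: R B2 -> L0 miss wb->B0  d=-]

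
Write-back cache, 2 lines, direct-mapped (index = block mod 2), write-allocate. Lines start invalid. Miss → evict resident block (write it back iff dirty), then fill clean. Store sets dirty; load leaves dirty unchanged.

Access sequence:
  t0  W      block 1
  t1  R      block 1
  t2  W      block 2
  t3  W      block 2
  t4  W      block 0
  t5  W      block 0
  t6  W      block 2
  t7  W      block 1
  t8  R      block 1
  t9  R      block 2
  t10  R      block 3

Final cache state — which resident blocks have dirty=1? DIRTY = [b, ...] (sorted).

0: W B1 -> L1 miss  d=D]
1: R B1 -> L1 hit  d=D]
2: W B2 -> L0 miss  d=D]
3: W B2 -> L0 hit  d=D]
4: W B0 -> L0 miss wb->B2  d=D]
5: W B0 -> L0 hit  d=D]
6: W B2 -> L0 miss wb->B0  d=D]
7: W B1 -> L1 hit  d=D]
8: R B1 -> L1 hit  d=D]
9: R B2 -> L0 hit  d=D]
10: R B3 -> L1 miss wb->B1  d=-]

DIRTY = [2]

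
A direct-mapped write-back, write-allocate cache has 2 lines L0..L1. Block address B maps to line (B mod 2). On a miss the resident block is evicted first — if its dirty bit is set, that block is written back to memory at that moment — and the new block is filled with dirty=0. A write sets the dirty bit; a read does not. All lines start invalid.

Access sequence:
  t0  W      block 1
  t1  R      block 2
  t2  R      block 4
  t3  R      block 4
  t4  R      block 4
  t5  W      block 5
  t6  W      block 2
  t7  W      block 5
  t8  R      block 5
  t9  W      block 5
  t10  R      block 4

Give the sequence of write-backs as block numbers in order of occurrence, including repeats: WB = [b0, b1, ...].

  0 | W B1 → L1 miss [D]
  1 | R B2 → L0 miss [-]
  2 | R B4 → L0 miss [-]
  3 | R B4 → L0 hit [-]
  4 | R B4 → L0 hit [-]
  5 | W B5 → L1 miss wb→B1 [D]
  6 | W B2 → L0 miss [D]
  7 | W B5 → L1 hit [D]
  8 | R B5 → L1 hit [D]
  9 | W B5 → L1 hit [D]
  10 | R B4 → L0 miss wb→B2 [-]

WB = [1, 2]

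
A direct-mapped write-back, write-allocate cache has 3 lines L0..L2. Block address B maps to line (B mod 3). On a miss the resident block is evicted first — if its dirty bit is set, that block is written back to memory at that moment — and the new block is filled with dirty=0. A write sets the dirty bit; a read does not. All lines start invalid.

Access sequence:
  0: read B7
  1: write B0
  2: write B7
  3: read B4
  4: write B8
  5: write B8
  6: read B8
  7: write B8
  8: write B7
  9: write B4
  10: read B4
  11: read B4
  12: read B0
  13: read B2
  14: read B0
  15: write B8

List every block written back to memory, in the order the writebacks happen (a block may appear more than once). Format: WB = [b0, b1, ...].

WB = [7, 7, 8]

0: R B7 -> L1 miss  d=-]
1: W B0 -> L0 miss  d=D]
2: W B7 -> L1 hit  d=D]
3: R B4 -> L1 miss wb->B7  d=-]
4: W B8 -> L2 miss  d=D]
5: W B8 -> L2 hit  d=D]
6: R B8 -> L2 hit  d=D]
7: W B8 -> L2 hit  d=D]
8: W B7 -> L1 miss  d=D]
9: W B4 -> L1 miss wb->B7  d=D]
10: R B4 -> L1 hit  d=D]
11: R B4 -> L1 hit  d=D]
12: R B0 -> L0 hit  d=D]
13: R B2 -> L2 miss wb->B8  d=-]
14: R B0 -> L0 hit  d=D]
15: W B8 -> L2 miss  d=D]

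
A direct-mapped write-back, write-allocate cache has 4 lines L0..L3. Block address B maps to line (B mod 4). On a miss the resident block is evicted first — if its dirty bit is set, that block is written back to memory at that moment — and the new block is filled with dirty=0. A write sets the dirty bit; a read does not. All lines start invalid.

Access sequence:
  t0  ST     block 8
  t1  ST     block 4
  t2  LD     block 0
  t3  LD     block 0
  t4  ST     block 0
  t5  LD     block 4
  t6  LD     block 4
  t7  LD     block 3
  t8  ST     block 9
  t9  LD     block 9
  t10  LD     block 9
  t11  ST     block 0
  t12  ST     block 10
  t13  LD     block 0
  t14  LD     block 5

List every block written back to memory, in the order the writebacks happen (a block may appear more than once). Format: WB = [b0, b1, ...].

  0 | W B8 → L0 miss [D]
  1 | W B4 → L0 miss wb→B8 [D]
  2 | R B0 → L0 miss wb→B4 [-]
  3 | R B0 → L0 hit [-]
  4 | W B0 → L0 hit [D]
  5 | R B4 → L0 miss wb→B0 [-]
  6 | R B4 → L0 hit [-]
  7 | R B3 → L3 miss [-]
  8 | W B9 → L1 miss [D]
  9 | R B9 → L1 hit [D]
  10 | R B9 → L1 hit [D]
  11 | W B0 → L0 miss [D]
  12 | W B10 → L2 miss [D]
  13 | R B0 → L0 hit [D]
  14 | R B5 → L1 miss wb→B9 [-]

WB = [8, 4, 0, 9]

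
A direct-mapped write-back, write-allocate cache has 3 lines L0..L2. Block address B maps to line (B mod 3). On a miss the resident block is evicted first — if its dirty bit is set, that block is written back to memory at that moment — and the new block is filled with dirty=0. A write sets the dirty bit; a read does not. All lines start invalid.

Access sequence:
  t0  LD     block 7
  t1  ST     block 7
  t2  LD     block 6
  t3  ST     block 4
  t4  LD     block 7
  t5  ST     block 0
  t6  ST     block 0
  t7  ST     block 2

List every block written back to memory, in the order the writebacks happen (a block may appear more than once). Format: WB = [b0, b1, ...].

WB = [7, 4]

0: R B7 → L1 miss [-]
1: W B7 → L1 hit [D]
2: R B6 → L0 miss [-]
3: W B4 → L1 miss wb→B7 [D]
4: R B7 → L1 miss wb→B4 [-]
5: W B0 → L0 miss [D]
6: W B0 → L0 hit [D]
7: W B2 → L2 miss [D]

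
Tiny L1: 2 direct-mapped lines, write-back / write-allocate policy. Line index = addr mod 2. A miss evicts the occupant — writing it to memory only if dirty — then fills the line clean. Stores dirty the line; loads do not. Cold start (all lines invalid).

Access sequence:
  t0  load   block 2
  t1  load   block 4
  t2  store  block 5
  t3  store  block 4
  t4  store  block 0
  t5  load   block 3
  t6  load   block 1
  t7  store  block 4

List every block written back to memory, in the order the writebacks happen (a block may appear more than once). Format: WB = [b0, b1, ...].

0: R B2 → L0 miss [-]
1: R B4 → L0 miss [-]
2: W B5 → L1 miss [D]
3: W B4 → L0 hit [D]
4: W B0 → L0 miss wb→B4 [D]
5: R B3 → L1 miss wb→B5 [-]
6: R B1 → L1 miss [-]
7: W B4 → L0 miss wb→B0 [D]

WB = [4, 5, 0]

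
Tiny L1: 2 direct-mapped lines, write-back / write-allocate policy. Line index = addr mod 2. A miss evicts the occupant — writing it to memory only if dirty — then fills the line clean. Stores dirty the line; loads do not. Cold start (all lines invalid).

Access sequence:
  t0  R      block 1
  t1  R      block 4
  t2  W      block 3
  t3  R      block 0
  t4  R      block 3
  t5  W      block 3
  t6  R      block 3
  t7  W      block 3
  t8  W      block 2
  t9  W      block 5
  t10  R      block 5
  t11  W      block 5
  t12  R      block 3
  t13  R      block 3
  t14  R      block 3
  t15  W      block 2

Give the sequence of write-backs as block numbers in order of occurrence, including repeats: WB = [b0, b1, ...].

0: R B1 -> L1 miss  d=-]
1: R B4 -> L0 miss  d=-]
2: W B3 -> L1 miss  d=D]
3: R B0 -> L0 miss  d=-]
4: R B3 -> L1 hit  d=D]
5: W B3 -> L1 hit  d=D]
6: R B3 -> L1 hit  d=D]
7: W B3 -> L1 hit  d=D]
8: W B2 -> L0 miss  d=D]
9: W B5 -> L1 miss wb->B3  d=D]
10: R B5 -> L1 hit  d=D]
11: W B5 -> L1 hit  d=D]
12: R B3 -> L1 miss wb->B5  d=-]
13: R B3 -> L1 hit  d=-]
14: R B3 -> L1 hit  d=-]
15: W B2 -> L0 hit  d=D]

WB = [3, 5]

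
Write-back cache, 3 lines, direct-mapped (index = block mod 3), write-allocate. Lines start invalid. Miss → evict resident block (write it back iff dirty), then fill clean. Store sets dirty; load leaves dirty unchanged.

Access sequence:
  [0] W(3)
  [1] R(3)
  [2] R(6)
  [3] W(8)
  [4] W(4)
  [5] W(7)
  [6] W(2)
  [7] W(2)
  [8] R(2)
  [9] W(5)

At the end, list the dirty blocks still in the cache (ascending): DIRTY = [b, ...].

DIRTY = [5, 7]

0: W B3 -> L0 miss  d=D]
1: R B3 -> L0 hit  d=D]
2: R B6 -> L0 miss wb->B3  d=-]
3: W B8 -> L2 miss  d=D]
4: W B4 -> L1 miss  d=D]
5: W B7 -> L1 miss wb->B4  d=D]
6: W B2 -> L2 miss wb->B8  d=D]
7: W B2 -> L2 hit  d=D]
8: R B2 -> L2 hit  d=D]
9: W B5 -> L2 miss wb->B2  d=D]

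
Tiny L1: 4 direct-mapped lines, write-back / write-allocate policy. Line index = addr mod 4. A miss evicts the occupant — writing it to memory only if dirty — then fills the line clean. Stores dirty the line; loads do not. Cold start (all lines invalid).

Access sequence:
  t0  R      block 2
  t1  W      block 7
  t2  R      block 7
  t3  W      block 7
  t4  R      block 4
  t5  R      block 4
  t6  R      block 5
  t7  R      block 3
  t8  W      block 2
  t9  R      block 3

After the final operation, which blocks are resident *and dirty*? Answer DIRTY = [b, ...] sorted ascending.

DIRTY = [2]

0: R B2 → L2 miss [-]
1: W B7 → L3 miss [D]
2: R B7 → L3 hit [D]
3: W B7 → L3 hit [D]
4: R B4 → L0 miss [-]
5: R B4 → L0 hit [-]
6: R B5 → L1 miss [-]
7: R B3 → L3 miss wb→B7 [-]
8: W B2 → L2 hit [D]
9: R B3 → L3 hit [-]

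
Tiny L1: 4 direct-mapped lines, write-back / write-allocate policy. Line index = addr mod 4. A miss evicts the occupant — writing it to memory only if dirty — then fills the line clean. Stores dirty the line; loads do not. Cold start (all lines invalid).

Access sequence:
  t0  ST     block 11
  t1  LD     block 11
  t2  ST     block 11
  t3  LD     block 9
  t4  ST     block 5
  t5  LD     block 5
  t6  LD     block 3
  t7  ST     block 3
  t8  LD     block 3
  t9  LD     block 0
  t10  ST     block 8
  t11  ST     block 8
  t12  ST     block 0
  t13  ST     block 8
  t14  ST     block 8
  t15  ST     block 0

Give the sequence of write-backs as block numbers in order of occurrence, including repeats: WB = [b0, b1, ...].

WB = [11, 8, 0, 8]

  0 | W B11 → L3 miss [D]
  1 | R B11 → L3 hit [D]
  2 | W B11 → L3 hit [D]
  3 | R B9 → L1 miss [-]
  4 | W B5 → L1 miss [D]
  5 | R B5 → L1 hit [D]
  6 | R B3 → L3 miss wb→B11 [-]
  7 | W B3 → L3 hit [D]
  8 | R B3 → L3 hit [D]
  9 | R B0 → L0 miss [-]
  10 | W B8 → L0 miss [D]
  11 | W B8 → L0 hit [D]
  12 | W B0 → L0 miss wb→B8 [D]
  13 | W B8 → L0 miss wb→B0 [D]
  14 | W B8 → L0 hit [D]
  15 | W B0 → L0 miss wb→B8 [D]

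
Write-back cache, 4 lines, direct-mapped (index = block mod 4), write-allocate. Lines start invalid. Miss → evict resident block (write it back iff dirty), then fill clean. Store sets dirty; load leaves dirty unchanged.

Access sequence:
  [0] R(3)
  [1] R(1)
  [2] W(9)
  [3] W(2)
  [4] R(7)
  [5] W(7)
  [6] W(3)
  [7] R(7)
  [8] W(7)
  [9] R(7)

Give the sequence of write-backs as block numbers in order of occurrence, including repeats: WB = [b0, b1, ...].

WB = [7, 3]

0: R B3 → L3 miss [-]
1: R B1 → L1 miss [-]
2: W B9 → L1 miss [D]
3: W B2 → L2 miss [D]
4: R B7 → L3 miss [-]
5: W B7 → L3 hit [D]
6: W B3 → L3 miss wb→B7 [D]
7: R B7 → L3 miss wb→B3 [-]
8: W B7 → L3 hit [D]
9: R B7 → L3 hit [D]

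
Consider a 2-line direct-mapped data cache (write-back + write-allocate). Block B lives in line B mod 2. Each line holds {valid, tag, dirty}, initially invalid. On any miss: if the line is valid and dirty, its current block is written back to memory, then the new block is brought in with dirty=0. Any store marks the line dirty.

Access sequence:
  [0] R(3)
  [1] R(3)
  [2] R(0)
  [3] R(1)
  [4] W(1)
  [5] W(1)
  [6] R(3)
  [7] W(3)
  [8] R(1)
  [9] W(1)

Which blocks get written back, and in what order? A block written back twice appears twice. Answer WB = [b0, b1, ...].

WB = [1, 3]

0: R B3 → L1 miss [-]
1: R B3 → L1 hit [-]
2: R B0 → L0 miss [-]
3: R B1 → L1 miss [-]
4: W B1 → L1 hit [D]
5: W B1 → L1 hit [D]
6: R B3 → L1 miss wb→B1 [-]
7: W B3 → L1 hit [D]
8: R B1 → L1 miss wb→B3 [-]
9: W B1 → L1 hit [D]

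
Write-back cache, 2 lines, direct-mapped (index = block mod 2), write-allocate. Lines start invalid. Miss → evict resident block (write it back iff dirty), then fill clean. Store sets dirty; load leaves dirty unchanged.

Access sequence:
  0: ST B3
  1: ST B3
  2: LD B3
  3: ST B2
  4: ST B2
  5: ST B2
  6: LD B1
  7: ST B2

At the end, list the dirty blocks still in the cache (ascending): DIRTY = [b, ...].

DIRTY = [2]

  0 | W B3 → L1 miss [D]
  1 | W B3 → L1 hit [D]
  2 | R B3 → L1 hit [D]
  3 | W B2 → L0 miss [D]
  4 | W B2 → L0 hit [D]
  5 | W B2 → L0 hit [D]
  6 | R B1 → L1 miss wb→B3 [-]
  7 | W B2 → L0 hit [D]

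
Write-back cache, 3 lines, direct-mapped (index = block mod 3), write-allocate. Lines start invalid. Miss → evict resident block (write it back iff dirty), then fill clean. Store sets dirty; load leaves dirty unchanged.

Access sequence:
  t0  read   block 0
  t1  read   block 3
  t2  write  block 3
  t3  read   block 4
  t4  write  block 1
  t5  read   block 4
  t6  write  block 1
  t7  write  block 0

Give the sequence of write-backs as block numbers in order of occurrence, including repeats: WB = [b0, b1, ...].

WB = [1, 3]

  0 | R B0 → L0 miss [-]
  1 | R B3 → L0 miss [-]
  2 | W B3 → L0 hit [D]
  3 | R B4 → L1 miss [-]
  4 | W B1 → L1 miss [D]
  5 | R B4 → L1 miss wb→B1 [-]
  6 | W B1 → L1 miss [D]
  7 | W B0 → L0 miss wb→B3 [D]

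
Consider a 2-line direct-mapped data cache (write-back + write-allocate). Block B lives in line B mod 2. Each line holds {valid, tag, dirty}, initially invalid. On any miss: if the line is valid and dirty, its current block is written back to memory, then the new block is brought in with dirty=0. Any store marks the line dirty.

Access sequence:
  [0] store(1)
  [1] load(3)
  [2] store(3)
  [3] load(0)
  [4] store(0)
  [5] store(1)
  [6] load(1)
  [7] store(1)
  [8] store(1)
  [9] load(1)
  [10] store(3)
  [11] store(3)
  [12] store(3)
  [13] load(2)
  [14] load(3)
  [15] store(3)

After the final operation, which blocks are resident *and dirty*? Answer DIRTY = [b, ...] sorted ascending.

0: W B1 → L1 miss [D]
1: R B3 → L1 miss wb→B1 [-]
2: W B3 → L1 hit [D]
3: R B0 → L0 miss [-]
4: W B0 → L0 hit [D]
5: W B1 → L1 miss wb→B3 [D]
6: R B1 → L1 hit [D]
7: W B1 → L1 hit [D]
8: W B1 → L1 hit [D]
9: R B1 → L1 hit [D]
10: W B3 → L1 miss wb→B1 [D]
11: W B3 → L1 hit [D]
12: W B3 → L1 hit [D]
13: R B2 → L0 miss wb→B0 [-]
14: R B3 → L1 hit [D]
15: W B3 → L1 hit [D]

DIRTY = [3]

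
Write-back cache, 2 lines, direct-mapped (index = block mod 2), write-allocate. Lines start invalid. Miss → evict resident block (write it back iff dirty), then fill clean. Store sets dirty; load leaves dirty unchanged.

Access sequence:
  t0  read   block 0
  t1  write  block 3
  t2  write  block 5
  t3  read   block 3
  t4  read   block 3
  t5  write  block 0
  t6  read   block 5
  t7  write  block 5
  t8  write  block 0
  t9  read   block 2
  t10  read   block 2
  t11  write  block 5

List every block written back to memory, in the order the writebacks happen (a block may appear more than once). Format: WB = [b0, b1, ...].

  0 | R B0 → L0 miss [-]
  1 | W B3 → L1 miss [D]
  2 | W B5 → L1 miss wb→B3 [D]
  3 | R B3 → L1 miss wb→B5 [-]
  4 | R B3 → L1 hit [-]
  5 | W B0 → L0 hit [D]
  6 | R B5 → L1 miss [-]
  7 | W B5 → L1 hit [D]
  8 | W B0 → L0 hit [D]
  9 | R B2 → L0 miss wb→B0 [-]
  10 | R B2 → L0 hit [-]
  11 | W B5 → L1 hit [D]

WB = [3, 5, 0]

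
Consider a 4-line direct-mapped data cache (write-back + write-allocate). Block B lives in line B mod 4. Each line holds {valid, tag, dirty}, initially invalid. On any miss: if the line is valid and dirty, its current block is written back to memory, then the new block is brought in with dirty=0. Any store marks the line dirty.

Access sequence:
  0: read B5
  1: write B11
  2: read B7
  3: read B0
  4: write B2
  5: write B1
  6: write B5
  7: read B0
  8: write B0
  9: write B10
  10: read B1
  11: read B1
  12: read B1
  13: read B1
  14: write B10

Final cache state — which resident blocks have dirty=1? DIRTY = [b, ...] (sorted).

0: R B5 -> L1 miss  d=-]
1: W B11 -> L3 miss  d=D]
2: R B7 -> L3 miss wb->B11  d=-]
3: R B0 -> L0 miss  d=-]
4: W B2 -> L2 miss  d=D]
5: W B1 -> L1 miss  d=D]
6: W B5 -> L1 miss wb->B1  d=D]
7: R B0 -> L0 hit  d=-]
8: W B0 -> L0 hit  d=D]
9: W B10 -> L2 miss wb->B2  d=D]
10: R B1 -> L1 miss wb->B5  d=-]
11: R B1 -> L1 hit  d=-]
12: R B1 -> L1 hit  d=-]
13: R B1 -> L1 hit  d=-]
14: W B10 -> L2 hit  d=D]

DIRTY = [0, 10]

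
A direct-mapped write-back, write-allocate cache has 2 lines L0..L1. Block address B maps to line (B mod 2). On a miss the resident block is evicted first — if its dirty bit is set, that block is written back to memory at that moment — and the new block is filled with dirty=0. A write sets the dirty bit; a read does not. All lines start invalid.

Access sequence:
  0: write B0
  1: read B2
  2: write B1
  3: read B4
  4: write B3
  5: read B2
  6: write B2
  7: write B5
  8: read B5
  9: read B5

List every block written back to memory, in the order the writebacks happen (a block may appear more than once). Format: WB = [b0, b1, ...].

0: W B0 -> L0 miss  d=D]
1: R B2 -> L0 miss wb->B0  d=-]
2: W B1 -> L1 miss  d=D]
3: R B4 -> L0 miss  d=-]
4: W B3 -> L1 miss wb->B1  d=D]
5: R B2 -> L0 miss  d=-]
6: W B2 -> L0 hit  d=D]
7: W B5 -> L1 miss wb->B3  d=D]
8: R B5 -> L1 hit  d=D]
9: R B5 -> L1 hit  d=D]

WB = [0, 1, 3]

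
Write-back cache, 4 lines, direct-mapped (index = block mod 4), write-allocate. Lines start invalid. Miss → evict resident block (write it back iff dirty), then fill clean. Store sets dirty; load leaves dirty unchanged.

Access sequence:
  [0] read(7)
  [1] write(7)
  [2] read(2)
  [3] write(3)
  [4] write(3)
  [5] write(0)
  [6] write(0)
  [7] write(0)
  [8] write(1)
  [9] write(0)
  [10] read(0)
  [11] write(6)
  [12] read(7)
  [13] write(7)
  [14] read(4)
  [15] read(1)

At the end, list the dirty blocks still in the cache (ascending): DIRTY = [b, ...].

DIRTY = [1, 6, 7]

  0 | R B7 → L3 miss [-]
  1 | W B7 → L3 hit [D]
  2 | R B2 → L2 miss [-]
  3 | W B3 → L3 miss wb→B7 [D]
  4 | W B3 → L3 hit [D]
  5 | W B0 → L0 miss [D]
  6 | W B0 → L0 hit [D]
  7 | W B0 → L0 hit [D]
  8 | W B1 → L1 miss [D]
  9 | W B0 → L0 hit [D]
  10 | R B0 → L0 hit [D]
  11 | W B6 → L2 miss [D]
  12 | R B7 → L3 miss wb→B3 [-]
  13 | W B7 → L3 hit [D]
  14 | R B4 → L0 miss wb→B0 [-]
  15 | R B1 → L1 hit [D]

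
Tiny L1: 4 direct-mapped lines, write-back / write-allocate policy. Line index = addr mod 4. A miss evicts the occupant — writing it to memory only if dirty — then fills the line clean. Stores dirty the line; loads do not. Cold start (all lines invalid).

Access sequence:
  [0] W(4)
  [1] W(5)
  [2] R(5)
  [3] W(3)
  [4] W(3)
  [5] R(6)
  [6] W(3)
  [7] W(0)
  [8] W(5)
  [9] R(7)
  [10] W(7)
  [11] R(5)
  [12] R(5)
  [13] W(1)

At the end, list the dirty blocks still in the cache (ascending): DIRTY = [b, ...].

DIRTY = [0, 1, 7]

0: W B4 → L0 miss [D]
1: W B5 → L1 miss [D]
2: R B5 → L1 hit [D]
3: W B3 → L3 miss [D]
4: W B3 → L3 hit [D]
5: R B6 → L2 miss [-]
6: W B3 → L3 hit [D]
7: W B0 → L0 miss wb→B4 [D]
8: W B5 → L1 hit [D]
9: R B7 → L3 miss wb→B3 [-]
10: W B7 → L3 hit [D]
11: R B5 → L1 hit [D]
12: R B5 → L1 hit [D]
13: W B1 → L1 miss wb→B5 [D]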